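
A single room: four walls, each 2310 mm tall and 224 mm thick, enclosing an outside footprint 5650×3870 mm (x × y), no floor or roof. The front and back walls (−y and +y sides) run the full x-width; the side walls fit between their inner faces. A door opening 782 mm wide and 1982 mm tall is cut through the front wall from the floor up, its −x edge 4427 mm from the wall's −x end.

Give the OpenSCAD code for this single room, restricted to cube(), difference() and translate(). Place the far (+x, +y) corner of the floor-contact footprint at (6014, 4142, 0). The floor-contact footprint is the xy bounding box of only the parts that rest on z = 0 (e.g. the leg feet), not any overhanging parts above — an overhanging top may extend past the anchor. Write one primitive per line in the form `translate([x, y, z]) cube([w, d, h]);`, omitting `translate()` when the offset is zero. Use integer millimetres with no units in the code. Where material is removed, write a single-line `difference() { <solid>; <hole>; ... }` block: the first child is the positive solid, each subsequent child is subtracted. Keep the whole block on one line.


difference() { translate([364, 272, 0]) cube([5650, 224, 2310]); translate([4791, 272, 0]) cube([782, 224, 1982]); }
translate([364, 3918, 0]) cube([5650, 224, 2310]);
translate([364, 496, 0]) cube([224, 3422, 2310]);
translate([5790, 496, 0]) cube([224, 3422, 2310]);


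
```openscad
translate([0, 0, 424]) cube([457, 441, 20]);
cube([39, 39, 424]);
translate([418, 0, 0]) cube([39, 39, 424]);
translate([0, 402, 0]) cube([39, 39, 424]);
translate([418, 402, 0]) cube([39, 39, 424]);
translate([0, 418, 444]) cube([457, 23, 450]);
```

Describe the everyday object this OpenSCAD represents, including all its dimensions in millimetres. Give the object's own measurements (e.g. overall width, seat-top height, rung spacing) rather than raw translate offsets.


A chair. The seat is a 457×441×20 mm slab with its top at z = 444 mm, on four 39×39 mm corner legs (flush with the seat edges, standing on z = 0). A flat backrest 23 mm thick, 450 mm tall, spans the full seat width and rises from the seat top along its +y edge, rear face flush with the rear of the seat.


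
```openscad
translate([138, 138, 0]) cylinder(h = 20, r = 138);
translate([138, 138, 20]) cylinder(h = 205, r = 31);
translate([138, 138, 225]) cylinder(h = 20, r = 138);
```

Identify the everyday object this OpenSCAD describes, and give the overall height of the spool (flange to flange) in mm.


A spool. The overall height is 245 mm.

Three coaxial cylinders, large–small–large — a spool. Two 20 mm flanges and a 205 mm core give 20 + 205 + 20 = 245 mm.


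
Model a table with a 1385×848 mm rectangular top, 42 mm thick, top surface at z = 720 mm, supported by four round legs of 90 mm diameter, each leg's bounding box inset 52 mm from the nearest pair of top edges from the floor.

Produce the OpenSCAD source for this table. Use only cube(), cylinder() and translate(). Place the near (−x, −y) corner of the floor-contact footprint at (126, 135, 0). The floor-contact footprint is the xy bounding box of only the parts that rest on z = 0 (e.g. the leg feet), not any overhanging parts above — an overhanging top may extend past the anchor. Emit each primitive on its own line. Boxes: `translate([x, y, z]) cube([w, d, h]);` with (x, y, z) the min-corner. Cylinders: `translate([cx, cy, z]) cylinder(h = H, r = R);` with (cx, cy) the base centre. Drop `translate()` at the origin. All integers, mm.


translate([74, 83, 678]) cube([1385, 848, 42]);
translate([171, 180, 0]) cylinder(h = 678, r = 45);
translate([1362, 180, 0]) cylinder(h = 678, r = 45);
translate([171, 834, 0]) cylinder(h = 678, r = 45);
translate([1362, 834, 0]) cylinder(h = 678, r = 45);


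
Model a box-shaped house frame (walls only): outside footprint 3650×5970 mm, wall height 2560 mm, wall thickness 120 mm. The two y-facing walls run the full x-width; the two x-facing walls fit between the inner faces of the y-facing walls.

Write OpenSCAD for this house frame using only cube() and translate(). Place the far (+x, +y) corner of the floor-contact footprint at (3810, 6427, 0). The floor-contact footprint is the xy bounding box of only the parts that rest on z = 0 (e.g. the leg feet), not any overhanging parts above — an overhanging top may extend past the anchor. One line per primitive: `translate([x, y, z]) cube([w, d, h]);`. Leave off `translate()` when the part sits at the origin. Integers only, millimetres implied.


translate([160, 457, 0]) cube([3650, 120, 2560]);
translate([160, 6307, 0]) cube([3650, 120, 2560]);
translate([160, 577, 0]) cube([120, 5730, 2560]);
translate([3690, 577, 0]) cube([120, 5730, 2560]);


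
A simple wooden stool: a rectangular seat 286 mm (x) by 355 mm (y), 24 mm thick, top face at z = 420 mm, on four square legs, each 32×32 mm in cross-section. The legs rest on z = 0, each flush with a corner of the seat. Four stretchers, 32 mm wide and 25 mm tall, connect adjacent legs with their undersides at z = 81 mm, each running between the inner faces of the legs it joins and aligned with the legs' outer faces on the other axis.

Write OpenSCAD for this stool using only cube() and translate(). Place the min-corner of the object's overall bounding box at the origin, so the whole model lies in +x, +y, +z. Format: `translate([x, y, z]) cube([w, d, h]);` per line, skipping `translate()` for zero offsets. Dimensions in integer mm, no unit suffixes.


translate([0, 0, 396]) cube([286, 355, 24]);
cube([32, 32, 396]);
translate([254, 0, 0]) cube([32, 32, 396]);
translate([0, 323, 0]) cube([32, 32, 396]);
translate([254, 323, 0]) cube([32, 32, 396]);
translate([32, 0, 81]) cube([222, 32, 25]);
translate([32, 323, 81]) cube([222, 32, 25]);
translate([0, 32, 81]) cube([32, 291, 25]);
translate([254, 32, 81]) cube([32, 291, 25]);


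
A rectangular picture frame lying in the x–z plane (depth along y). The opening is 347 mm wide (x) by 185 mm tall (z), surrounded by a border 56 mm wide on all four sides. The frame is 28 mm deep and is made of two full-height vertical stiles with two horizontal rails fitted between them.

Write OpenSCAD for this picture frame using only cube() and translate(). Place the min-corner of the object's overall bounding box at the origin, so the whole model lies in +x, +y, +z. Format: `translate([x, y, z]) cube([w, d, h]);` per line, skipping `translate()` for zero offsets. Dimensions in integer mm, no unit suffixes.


cube([56, 28, 297]);
translate([403, 0, 0]) cube([56, 28, 297]);
translate([56, 0, 0]) cube([347, 28, 56]);
translate([56, 0, 241]) cube([347, 28, 56]);


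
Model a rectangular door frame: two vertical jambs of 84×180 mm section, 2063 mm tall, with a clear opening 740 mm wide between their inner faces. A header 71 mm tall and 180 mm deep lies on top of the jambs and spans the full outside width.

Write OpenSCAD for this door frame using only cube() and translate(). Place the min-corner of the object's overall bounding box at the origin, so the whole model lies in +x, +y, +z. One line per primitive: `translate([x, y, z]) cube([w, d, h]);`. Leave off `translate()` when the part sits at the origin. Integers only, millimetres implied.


cube([84, 180, 2063]);
translate([824, 0, 0]) cube([84, 180, 2063]);
translate([0, 0, 2063]) cube([908, 180, 71]);


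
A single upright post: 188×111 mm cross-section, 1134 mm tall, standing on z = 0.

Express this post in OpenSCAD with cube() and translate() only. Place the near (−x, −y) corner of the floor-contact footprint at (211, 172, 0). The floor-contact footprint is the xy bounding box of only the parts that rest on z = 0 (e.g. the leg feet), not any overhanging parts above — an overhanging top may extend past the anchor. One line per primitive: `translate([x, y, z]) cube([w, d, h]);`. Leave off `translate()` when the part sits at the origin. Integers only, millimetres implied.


translate([211, 172, 0]) cube([188, 111, 1134]);


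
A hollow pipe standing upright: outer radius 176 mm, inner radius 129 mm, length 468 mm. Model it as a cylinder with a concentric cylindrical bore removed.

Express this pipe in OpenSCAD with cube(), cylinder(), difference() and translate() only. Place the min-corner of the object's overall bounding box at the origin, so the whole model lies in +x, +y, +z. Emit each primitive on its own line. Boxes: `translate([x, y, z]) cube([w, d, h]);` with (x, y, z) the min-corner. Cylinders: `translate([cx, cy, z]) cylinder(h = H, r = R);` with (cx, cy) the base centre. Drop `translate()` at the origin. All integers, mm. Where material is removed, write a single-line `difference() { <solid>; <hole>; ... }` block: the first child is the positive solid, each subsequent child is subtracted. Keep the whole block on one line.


difference() { translate([176, 176, 0]) cylinder(h = 468, r = 176); translate([176, 176, 0]) cylinder(h = 468, r = 129); }


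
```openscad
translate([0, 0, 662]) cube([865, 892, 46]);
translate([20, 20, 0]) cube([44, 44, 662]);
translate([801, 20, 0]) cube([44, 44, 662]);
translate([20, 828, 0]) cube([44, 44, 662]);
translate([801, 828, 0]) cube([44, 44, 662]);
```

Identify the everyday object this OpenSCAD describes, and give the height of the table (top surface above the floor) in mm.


A table. The table height is 708 mm.

A 865×892×46 slab sits at z = 662 on four 44 mm square posts — a table. The top surface is at 662 + 46 = 708 mm.


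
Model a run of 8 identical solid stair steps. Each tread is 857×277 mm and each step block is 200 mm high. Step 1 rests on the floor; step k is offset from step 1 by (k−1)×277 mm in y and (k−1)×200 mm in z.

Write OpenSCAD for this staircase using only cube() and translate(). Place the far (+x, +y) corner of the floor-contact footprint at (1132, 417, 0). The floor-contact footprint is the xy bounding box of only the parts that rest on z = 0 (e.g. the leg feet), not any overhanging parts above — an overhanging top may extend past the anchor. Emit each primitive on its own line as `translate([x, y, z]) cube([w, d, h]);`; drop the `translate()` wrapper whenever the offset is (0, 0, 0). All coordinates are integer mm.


translate([275, 140, 0]) cube([857, 277, 200]);
translate([275, 417, 200]) cube([857, 277, 200]);
translate([275, 694, 400]) cube([857, 277, 200]);
translate([275, 971, 600]) cube([857, 277, 200]);
translate([275, 1248, 800]) cube([857, 277, 200]);
translate([275, 1525, 1000]) cube([857, 277, 200]);
translate([275, 1802, 1200]) cube([857, 277, 200]);
translate([275, 2079, 1400]) cube([857, 277, 200]);


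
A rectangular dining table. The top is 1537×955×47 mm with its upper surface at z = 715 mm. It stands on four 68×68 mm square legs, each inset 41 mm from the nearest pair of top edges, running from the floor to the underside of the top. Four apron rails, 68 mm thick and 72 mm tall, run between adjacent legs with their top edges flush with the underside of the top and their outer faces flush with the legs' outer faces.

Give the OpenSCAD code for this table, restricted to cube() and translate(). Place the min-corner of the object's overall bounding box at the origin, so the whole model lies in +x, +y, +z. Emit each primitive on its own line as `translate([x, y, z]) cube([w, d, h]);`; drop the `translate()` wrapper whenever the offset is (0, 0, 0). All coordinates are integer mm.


translate([0, 0, 668]) cube([1537, 955, 47]);
translate([41, 41, 0]) cube([68, 68, 668]);
translate([1428, 41, 0]) cube([68, 68, 668]);
translate([41, 846, 0]) cube([68, 68, 668]);
translate([1428, 846, 0]) cube([68, 68, 668]);
translate([109, 41, 596]) cube([1319, 68, 72]);
translate([109, 846, 596]) cube([1319, 68, 72]);
translate([41, 109, 596]) cube([68, 737, 72]);
translate([1428, 109, 596]) cube([68, 737, 72]);


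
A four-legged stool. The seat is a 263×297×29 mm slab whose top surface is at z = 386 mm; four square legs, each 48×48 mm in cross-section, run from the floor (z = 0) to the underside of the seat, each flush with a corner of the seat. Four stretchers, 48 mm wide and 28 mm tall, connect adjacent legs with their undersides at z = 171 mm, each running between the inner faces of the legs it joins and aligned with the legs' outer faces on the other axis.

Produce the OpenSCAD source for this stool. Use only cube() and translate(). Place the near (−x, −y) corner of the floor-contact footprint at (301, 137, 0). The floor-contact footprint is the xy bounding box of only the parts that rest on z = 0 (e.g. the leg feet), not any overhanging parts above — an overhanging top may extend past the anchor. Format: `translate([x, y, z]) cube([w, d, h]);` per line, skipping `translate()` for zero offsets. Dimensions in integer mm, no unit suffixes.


// leg_h = 386 - 29 = 357
// stretcher span = 263 - 2*48 = 167
translate([301, 137, 357]) cube([263, 297, 29]);
translate([301, 137, 0]) cube([48, 48, 357]);
translate([516, 137, 0]) cube([48, 48, 357]);
translate([301, 386, 0]) cube([48, 48, 357]);
translate([516, 386, 0]) cube([48, 48, 357]);
translate([349, 137, 171]) cube([167, 48, 28]);
translate([349, 386, 171]) cube([167, 48, 28]);
translate([301, 185, 171]) cube([48, 201, 28]);
translate([516, 185, 171]) cube([48, 201, 28]);


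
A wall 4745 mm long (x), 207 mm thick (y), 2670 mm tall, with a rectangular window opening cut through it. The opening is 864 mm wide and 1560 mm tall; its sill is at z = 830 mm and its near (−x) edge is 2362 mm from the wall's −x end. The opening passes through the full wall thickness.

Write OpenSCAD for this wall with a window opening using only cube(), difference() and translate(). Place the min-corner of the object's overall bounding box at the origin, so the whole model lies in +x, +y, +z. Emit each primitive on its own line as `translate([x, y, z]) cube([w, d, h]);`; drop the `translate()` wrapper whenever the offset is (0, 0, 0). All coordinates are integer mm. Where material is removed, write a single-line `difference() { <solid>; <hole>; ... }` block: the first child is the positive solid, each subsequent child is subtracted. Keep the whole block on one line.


difference() { cube([4745, 207, 2670]); translate([2362, 0, 830]) cube([864, 207, 1560]); }


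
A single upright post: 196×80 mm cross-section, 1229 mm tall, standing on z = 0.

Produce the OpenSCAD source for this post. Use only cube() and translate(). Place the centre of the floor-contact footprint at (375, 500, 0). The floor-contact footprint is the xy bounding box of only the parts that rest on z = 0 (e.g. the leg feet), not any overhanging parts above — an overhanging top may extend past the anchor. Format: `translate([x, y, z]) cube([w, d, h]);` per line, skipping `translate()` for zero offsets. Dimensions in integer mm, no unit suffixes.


translate([277, 460, 0]) cube([196, 80, 1229]);


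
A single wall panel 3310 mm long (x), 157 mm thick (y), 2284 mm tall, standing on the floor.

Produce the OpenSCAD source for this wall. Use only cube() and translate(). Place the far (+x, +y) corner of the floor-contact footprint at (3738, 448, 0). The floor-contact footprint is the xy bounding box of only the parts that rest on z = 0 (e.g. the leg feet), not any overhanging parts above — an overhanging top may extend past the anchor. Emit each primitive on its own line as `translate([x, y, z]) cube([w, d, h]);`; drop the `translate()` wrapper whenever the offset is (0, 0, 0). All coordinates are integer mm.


translate([428, 291, 0]) cube([3310, 157, 2284]);


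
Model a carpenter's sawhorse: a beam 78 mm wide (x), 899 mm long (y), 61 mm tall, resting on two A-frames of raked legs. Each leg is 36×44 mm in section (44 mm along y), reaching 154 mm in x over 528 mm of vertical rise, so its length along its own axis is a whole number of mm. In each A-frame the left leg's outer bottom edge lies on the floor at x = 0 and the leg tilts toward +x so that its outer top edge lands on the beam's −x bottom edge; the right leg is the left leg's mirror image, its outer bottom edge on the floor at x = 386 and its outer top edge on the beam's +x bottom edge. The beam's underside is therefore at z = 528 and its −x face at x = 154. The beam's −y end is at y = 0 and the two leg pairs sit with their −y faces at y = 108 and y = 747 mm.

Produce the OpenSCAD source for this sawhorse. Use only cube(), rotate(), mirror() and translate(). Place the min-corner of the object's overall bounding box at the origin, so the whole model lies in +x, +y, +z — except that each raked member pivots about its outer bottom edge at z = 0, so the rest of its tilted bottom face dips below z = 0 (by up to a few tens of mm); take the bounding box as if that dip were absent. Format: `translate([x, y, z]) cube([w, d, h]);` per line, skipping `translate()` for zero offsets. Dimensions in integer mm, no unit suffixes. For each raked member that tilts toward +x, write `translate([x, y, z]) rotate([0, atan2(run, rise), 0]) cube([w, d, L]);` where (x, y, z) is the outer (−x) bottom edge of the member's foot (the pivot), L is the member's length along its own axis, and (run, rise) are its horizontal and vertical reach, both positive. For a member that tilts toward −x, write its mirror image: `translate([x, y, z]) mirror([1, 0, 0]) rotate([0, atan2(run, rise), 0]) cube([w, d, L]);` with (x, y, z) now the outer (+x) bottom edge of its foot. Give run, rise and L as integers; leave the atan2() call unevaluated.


translate([154, 0, 528]) cube([78, 899, 61]);
translate([0, 108, 0]) rotate([0, atan2(154, 528), 0]) cube([36, 44, 550]);
translate([386, 108, 0]) mirror([1, 0, 0]) rotate([0, atan2(154, 528), 0]) cube([36, 44, 550]);
translate([0, 747, 0]) rotate([0, atan2(154, 528), 0]) cube([36, 44, 550]);
translate([386, 747, 0]) mirror([1, 0, 0]) rotate([0, atan2(154, 528), 0]) cube([36, 44, 550]);


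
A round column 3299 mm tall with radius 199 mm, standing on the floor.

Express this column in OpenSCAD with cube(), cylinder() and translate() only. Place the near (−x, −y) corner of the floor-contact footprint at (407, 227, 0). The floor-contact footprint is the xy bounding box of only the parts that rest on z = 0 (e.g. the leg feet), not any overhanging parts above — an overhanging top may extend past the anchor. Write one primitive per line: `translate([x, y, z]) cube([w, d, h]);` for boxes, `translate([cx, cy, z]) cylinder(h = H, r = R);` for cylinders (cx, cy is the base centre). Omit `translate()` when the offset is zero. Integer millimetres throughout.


translate([606, 426, 0]) cylinder(h = 3299, r = 199);


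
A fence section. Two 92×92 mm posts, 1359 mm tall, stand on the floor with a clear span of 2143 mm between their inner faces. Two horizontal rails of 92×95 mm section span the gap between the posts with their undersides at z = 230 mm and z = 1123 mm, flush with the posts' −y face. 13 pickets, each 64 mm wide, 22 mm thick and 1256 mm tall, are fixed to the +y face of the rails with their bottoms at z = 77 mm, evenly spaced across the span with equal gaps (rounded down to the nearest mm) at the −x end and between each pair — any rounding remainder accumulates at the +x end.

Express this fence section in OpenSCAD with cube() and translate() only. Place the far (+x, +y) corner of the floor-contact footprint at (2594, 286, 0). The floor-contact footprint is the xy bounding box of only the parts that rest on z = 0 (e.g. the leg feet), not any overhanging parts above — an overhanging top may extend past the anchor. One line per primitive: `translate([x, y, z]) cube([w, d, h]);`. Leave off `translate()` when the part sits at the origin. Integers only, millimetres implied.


translate([267, 194, 0]) cube([92, 92, 1359]);
translate([2502, 194, 0]) cube([92, 92, 1359]);
translate([359, 194, 230]) cube([2143, 92, 95]);
translate([359, 194, 1123]) cube([2143, 92, 95]);
translate([452, 286, 77]) cube([64, 22, 1256]);
translate([609, 286, 77]) cube([64, 22, 1256]);
translate([766, 286, 77]) cube([64, 22, 1256]);
translate([923, 286, 77]) cube([64, 22, 1256]);
translate([1080, 286, 77]) cube([64, 22, 1256]);
translate([1237, 286, 77]) cube([64, 22, 1256]);
translate([1394, 286, 77]) cube([64, 22, 1256]);
translate([1551, 286, 77]) cube([64, 22, 1256]);
translate([1708, 286, 77]) cube([64, 22, 1256]);
translate([1865, 286, 77]) cube([64, 22, 1256]);
translate([2022, 286, 77]) cube([64, 22, 1256]);
translate([2179, 286, 77]) cube([64, 22, 1256]);
translate([2336, 286, 77]) cube([64, 22, 1256]);


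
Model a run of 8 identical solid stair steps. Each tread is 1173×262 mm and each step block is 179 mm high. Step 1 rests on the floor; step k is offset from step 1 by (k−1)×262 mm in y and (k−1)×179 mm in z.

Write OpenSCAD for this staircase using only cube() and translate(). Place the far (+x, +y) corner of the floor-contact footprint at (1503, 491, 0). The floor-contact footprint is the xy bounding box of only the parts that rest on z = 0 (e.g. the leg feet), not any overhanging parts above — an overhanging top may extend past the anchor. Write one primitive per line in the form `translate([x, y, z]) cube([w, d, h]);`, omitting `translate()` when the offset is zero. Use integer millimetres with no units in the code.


translate([330, 229, 0]) cube([1173, 262, 179]);
translate([330, 491, 179]) cube([1173, 262, 179]);
translate([330, 753, 358]) cube([1173, 262, 179]);
translate([330, 1015, 537]) cube([1173, 262, 179]);
translate([330, 1277, 716]) cube([1173, 262, 179]);
translate([330, 1539, 895]) cube([1173, 262, 179]);
translate([330, 1801, 1074]) cube([1173, 262, 179]);
translate([330, 2063, 1253]) cube([1173, 262, 179]);


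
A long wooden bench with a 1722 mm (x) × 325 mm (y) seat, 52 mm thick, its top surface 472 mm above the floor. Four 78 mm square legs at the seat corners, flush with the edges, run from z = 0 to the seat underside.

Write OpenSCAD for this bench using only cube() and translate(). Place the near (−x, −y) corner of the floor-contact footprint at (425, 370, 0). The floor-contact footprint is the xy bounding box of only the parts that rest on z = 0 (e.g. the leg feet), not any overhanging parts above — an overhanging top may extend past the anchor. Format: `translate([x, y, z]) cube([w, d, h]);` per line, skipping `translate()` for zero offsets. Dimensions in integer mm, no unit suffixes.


translate([425, 370, 420]) cube([1722, 325, 52]);
translate([425, 370, 0]) cube([78, 78, 420]);
translate([425, 617, 0]) cube([78, 78, 420]);
translate([2069, 370, 0]) cube([78, 78, 420]);
translate([2069, 617, 0]) cube([78, 78, 420]);


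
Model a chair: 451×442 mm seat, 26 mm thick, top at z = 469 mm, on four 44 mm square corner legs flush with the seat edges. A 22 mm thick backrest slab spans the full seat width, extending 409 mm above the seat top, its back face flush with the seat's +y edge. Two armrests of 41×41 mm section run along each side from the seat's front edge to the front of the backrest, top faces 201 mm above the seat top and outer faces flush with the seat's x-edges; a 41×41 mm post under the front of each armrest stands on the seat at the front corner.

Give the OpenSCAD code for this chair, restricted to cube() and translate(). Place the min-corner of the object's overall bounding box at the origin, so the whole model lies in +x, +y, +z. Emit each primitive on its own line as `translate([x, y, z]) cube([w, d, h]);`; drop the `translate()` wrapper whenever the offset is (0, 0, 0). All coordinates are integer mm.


translate([0, 0, 443]) cube([451, 442, 26]);
cube([44, 44, 443]);
translate([407, 0, 0]) cube([44, 44, 443]);
translate([0, 398, 0]) cube([44, 44, 443]);
translate([407, 398, 0]) cube([44, 44, 443]);
translate([0, 420, 469]) cube([451, 22, 409]);
translate([0, 0, 629]) cube([41, 420, 41]);
translate([410, 0, 629]) cube([41, 420, 41]);
translate([0, 0, 469]) cube([41, 41, 160]);
translate([410, 0, 469]) cube([41, 41, 160]);


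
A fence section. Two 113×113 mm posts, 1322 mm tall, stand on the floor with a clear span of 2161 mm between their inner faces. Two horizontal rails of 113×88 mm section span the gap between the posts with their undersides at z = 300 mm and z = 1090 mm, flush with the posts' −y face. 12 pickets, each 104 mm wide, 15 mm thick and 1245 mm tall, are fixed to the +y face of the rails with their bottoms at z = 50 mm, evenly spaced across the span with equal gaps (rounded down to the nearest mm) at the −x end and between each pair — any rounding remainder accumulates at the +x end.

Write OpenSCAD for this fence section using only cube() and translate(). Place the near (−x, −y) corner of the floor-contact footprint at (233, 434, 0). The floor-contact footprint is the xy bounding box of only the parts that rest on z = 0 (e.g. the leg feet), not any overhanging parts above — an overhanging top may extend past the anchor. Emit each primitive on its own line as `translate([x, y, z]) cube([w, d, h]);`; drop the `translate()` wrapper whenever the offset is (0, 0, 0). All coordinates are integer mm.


translate([233, 434, 0]) cube([113, 113, 1322]);
translate([2507, 434, 0]) cube([113, 113, 1322]);
translate([346, 434, 300]) cube([2161, 113, 88]);
translate([346, 434, 1090]) cube([2161, 113, 88]);
translate([416, 547, 50]) cube([104, 15, 1245]);
translate([590, 547, 50]) cube([104, 15, 1245]);
translate([764, 547, 50]) cube([104, 15, 1245]);
translate([938, 547, 50]) cube([104, 15, 1245]);
translate([1112, 547, 50]) cube([104, 15, 1245]);
translate([1286, 547, 50]) cube([104, 15, 1245]);
translate([1460, 547, 50]) cube([104, 15, 1245]);
translate([1634, 547, 50]) cube([104, 15, 1245]);
translate([1808, 547, 50]) cube([104, 15, 1245]);
translate([1982, 547, 50]) cube([104, 15, 1245]);
translate([2156, 547, 50]) cube([104, 15, 1245]);
translate([2330, 547, 50]) cube([104, 15, 1245]);


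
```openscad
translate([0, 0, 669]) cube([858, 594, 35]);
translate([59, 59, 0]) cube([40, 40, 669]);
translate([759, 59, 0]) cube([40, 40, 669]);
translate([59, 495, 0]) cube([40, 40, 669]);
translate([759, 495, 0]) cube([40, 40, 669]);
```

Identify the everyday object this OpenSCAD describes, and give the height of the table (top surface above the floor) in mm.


A table. The table height is 704 mm.

A 858×594×35 slab sits at z = 669 on four 40 mm square posts — a table. The top surface is at 669 + 35 = 704 mm.


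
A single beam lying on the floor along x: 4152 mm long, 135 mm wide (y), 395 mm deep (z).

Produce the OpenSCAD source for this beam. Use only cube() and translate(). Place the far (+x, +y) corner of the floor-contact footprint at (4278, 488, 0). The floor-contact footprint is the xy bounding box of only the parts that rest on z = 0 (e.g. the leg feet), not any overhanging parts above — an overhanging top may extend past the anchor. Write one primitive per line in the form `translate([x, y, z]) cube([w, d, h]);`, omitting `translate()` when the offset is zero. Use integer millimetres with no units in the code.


translate([126, 353, 0]) cube([4152, 135, 395]);


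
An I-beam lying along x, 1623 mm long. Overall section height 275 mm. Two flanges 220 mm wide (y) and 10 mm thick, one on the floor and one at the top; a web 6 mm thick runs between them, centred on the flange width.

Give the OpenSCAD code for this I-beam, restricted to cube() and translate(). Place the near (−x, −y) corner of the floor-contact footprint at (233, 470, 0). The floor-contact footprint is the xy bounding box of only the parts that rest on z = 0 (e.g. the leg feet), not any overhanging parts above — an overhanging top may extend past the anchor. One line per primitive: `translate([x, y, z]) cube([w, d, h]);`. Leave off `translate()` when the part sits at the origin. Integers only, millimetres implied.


translate([233, 470, 0]) cube([1623, 220, 10]);
translate([233, 577, 10]) cube([1623, 6, 255]);
translate([233, 470, 265]) cube([1623, 220, 10]);


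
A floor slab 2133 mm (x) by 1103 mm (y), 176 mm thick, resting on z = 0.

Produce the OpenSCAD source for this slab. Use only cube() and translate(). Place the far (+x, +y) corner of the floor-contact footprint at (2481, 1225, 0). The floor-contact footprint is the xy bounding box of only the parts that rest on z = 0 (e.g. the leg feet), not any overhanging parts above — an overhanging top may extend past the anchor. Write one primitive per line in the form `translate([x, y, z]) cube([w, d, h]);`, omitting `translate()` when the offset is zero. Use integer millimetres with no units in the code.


translate([348, 122, 0]) cube([2133, 1103, 176]);


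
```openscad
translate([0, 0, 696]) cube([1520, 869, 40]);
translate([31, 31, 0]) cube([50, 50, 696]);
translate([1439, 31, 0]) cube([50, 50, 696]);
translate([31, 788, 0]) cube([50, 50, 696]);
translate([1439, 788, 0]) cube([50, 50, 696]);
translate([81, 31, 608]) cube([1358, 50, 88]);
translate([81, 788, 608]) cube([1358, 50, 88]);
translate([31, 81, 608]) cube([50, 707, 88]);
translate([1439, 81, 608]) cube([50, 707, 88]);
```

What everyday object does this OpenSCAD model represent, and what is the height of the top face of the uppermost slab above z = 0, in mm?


A table. The table height is 736 mm.

A 1520×869×40 slab sits at z = 696 on four 50 mm square posts — a table. The top surface is at 696 + 40 = 736 mm.


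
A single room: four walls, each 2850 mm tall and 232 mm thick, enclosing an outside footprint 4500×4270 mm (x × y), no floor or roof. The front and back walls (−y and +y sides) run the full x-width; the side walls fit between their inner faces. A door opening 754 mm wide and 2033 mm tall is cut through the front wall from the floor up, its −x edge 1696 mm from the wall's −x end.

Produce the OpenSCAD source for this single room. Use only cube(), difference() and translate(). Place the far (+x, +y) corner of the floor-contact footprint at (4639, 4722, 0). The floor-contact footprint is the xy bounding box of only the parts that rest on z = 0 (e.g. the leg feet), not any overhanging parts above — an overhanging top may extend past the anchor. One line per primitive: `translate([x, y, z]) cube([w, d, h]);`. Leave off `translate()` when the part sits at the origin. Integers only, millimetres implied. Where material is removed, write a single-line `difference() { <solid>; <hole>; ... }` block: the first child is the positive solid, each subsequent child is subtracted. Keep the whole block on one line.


difference() { translate([139, 452, 0]) cube([4500, 232, 2850]); translate([1835, 452, 0]) cube([754, 232, 2033]); }
translate([139, 4490, 0]) cube([4500, 232, 2850]);
translate([139, 684, 0]) cube([232, 3806, 2850]);
translate([4407, 684, 0]) cube([232, 3806, 2850]);


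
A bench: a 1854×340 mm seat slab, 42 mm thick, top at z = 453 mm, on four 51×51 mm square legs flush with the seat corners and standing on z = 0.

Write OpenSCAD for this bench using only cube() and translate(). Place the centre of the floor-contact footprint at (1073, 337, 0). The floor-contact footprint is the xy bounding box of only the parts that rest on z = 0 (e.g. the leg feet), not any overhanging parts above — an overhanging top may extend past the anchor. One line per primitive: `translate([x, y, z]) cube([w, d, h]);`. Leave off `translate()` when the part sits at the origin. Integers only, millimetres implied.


// leg_h = 453 − 42 = 411
translate([146, 167, 411]) cube([1854, 340, 42]);
translate([146, 167, 0]) cube([51, 51, 411]);
translate([146, 456, 0]) cube([51, 51, 411]);
translate([1949, 167, 0]) cube([51, 51, 411]);
translate([1949, 456, 0]) cube([51, 51, 411]);


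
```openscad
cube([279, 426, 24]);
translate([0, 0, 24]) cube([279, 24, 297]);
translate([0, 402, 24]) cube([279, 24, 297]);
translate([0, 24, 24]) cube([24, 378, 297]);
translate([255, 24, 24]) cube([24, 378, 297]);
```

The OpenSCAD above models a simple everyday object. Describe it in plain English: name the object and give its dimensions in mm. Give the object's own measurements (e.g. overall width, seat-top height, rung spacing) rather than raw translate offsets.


An open-topped rectangular box: outside dimensions 279×426×321 mm, with a uniform wall and base thickness of 24 mm. The base is a full 279×426 slab on the floor; four walls sit on top of the base. The front and back walls (the −y and +y sides) span the full width; the two side walls fit between them.


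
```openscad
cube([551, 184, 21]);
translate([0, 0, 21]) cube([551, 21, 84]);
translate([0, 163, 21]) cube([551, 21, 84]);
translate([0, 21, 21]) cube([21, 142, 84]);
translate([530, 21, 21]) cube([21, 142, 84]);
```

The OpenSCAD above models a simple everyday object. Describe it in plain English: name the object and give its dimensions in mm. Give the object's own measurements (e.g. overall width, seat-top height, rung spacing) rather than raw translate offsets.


An open-topped rectangular box: outside dimensions 551×184×105 mm, with a uniform wall and base thickness of 21 mm. The base is a full 551×184 slab on the floor; four walls sit on top of the base. The front and back walls (the −y and +y sides) span the full width; the two side walls fit between them.


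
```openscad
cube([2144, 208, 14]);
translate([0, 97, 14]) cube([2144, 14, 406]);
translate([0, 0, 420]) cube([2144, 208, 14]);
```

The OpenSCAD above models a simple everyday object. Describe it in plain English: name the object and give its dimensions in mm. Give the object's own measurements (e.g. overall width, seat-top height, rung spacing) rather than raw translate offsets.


An I-beam lying along x, 2144 mm long. Overall section height 434 mm. Two flanges 208 mm wide (y) and 14 mm thick, one on the floor and one at the top; a web 14 mm thick runs between them, centred on the flange width.


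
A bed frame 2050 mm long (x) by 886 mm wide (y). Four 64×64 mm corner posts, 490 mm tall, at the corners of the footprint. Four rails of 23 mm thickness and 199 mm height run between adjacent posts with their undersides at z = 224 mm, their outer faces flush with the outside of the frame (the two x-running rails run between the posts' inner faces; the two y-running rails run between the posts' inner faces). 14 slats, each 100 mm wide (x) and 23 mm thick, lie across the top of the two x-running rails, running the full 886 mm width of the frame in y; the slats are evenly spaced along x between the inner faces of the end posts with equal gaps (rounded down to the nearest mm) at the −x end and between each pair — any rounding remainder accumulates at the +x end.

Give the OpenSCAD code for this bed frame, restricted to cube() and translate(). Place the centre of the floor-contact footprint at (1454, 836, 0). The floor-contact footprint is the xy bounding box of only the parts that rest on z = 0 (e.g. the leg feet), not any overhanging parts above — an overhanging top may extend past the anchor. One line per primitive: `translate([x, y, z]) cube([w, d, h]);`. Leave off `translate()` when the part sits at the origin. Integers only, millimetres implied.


// slat z = rail_z + rail_h = 224 + 199 = 423
// slat gap = ⌊(1922 − 14·100) / 15⌋ = 34
translate([429, 393, 0]) cube([64, 64, 490]);
translate([429, 1215, 0]) cube([64, 64, 490]);
translate([2415, 393, 0]) cube([64, 64, 490]);
translate([2415, 1215, 0]) cube([64, 64, 490]);
translate([493, 393, 224]) cube([1922, 23, 199]);
translate([493, 1256, 224]) cube([1922, 23, 199]);
translate([429, 457, 224]) cube([23, 758, 199]);
translate([2456, 457, 224]) cube([23, 758, 199]);
translate([527, 393, 423]) cube([100, 886, 23]);
translate([661, 393, 423]) cube([100, 886, 23]);
translate([795, 393, 423]) cube([100, 886, 23]);
translate([929, 393, 423]) cube([100, 886, 23]);
translate([1063, 393, 423]) cube([100, 886, 23]);
translate([1197, 393, 423]) cube([100, 886, 23]);
translate([1331, 393, 423]) cube([100, 886, 23]);
translate([1465, 393, 423]) cube([100, 886, 23]);
translate([1599, 393, 423]) cube([100, 886, 23]);
translate([1733, 393, 423]) cube([100, 886, 23]);
translate([1867, 393, 423]) cube([100, 886, 23]);
translate([2001, 393, 423]) cube([100, 886, 23]);
translate([2135, 393, 423]) cube([100, 886, 23]);
translate([2269, 393, 423]) cube([100, 886, 23]);


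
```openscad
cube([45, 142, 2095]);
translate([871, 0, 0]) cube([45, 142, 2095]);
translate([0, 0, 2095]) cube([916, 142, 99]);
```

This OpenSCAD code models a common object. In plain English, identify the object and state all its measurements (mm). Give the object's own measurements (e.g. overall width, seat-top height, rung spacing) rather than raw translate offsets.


A door frame. The clear opening is 826 mm wide and 2095 mm high. Two 45 mm wide jambs, 142 mm deep, stand either side of the opening from the floor to the top of the opening. A 99 mm thick head sits across the top of both jambs, spanning the full outside width of the frame.


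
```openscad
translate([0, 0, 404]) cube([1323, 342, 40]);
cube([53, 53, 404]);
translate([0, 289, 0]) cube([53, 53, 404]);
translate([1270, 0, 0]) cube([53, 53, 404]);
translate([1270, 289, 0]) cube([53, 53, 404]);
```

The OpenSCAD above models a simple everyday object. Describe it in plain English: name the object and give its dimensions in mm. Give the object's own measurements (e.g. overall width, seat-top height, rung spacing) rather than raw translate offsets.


A bench: a 1323×342 mm seat slab, 40 mm thick, top at z = 444 mm, on four 53×53 mm square legs flush with the seat corners and standing on z = 0.


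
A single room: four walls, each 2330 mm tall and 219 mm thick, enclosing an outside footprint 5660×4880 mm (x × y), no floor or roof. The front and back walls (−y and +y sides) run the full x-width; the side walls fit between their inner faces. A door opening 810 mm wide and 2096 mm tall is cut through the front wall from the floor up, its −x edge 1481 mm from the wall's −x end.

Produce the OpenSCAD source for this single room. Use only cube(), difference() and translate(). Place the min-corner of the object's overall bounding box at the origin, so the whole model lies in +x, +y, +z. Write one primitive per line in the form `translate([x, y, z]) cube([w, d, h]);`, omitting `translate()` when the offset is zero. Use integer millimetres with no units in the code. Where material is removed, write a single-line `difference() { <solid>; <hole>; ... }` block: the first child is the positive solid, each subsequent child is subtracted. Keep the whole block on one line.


difference() { cube([5660, 219, 2330]); translate([1481, 0, 0]) cube([810, 219, 2096]); }
translate([0, 4661, 0]) cube([5660, 219, 2330]);
translate([0, 219, 0]) cube([219, 4442, 2330]);
translate([5441, 219, 0]) cube([219, 4442, 2330]);


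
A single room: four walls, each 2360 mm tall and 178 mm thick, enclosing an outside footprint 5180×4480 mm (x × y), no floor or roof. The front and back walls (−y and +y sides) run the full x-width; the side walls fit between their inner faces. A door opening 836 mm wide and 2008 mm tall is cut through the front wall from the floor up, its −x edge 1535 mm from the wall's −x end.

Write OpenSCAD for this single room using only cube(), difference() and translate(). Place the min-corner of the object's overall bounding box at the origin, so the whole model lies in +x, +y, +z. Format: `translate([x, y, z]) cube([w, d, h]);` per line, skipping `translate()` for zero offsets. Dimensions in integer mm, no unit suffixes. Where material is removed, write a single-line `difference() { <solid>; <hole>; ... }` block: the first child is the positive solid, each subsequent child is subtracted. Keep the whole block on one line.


difference() { cube([5180, 178, 2360]); translate([1535, 0, 0]) cube([836, 178, 2008]); }
translate([0, 4302, 0]) cube([5180, 178, 2360]);
translate([0, 178, 0]) cube([178, 4124, 2360]);
translate([5002, 178, 0]) cube([178, 4124, 2360]);


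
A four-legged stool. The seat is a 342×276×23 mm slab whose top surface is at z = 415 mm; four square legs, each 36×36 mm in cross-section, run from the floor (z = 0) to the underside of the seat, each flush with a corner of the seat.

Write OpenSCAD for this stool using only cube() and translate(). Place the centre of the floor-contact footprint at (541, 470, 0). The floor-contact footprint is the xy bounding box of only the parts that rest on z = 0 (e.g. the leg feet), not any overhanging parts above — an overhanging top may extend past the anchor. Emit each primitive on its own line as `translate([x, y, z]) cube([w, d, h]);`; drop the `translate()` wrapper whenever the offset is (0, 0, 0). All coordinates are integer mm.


translate([370, 332, 392]) cube([342, 276, 23]);
translate([370, 332, 0]) cube([36, 36, 392]);
translate([676, 332, 0]) cube([36, 36, 392]);
translate([370, 572, 0]) cube([36, 36, 392]);
translate([676, 572, 0]) cube([36, 36, 392]);
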